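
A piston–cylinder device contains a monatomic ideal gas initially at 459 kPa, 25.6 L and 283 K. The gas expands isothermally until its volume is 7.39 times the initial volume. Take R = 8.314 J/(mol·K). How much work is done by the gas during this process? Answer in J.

23500 J

n = P₁V₁/(RT₁) = 459×25.6/(8.314×283) = 4.99 mol.
Isothermal: T stays 283 K; PV = const ⇒ V₂ = 189 L, P₂ = 62.1 kPa.
W = nRT ln(V₂/V₁) = 4.99×8.314×283×ln(7.39) = 23500 J.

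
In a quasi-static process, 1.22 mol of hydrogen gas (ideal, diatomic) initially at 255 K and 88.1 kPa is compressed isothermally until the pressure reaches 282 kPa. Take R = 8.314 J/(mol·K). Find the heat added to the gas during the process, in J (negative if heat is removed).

V₁ = nRT₁/P₁ = 1.22×8.314×255/88.1 = 29.4 L.
Isothermal: T stays 255 K; PV = const ⇒ V₂ = 9.17 L, P₂ = 282 kPa.
ΔU = 0 (ideal gas, T constant).
W = nRT ln(V₂/V₁) = 1.22×8.314×255×ln(0.312) = -3010 J.
Q = ΔU + W = -3010 J.

-3010 J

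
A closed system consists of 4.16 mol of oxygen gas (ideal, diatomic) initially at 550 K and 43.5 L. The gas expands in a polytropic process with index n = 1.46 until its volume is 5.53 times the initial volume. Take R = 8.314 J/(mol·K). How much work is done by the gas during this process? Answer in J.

22500 J

P₁ = nRT₁/V₁ = 4.16×8.314×550/43.5 = 437 kPa.
Polytropic n=1.46: T₂ = T₁(V₁/V₂)^(n−1) = 550×(0.181)^0.46 = 250 K; P₂ = P₁(V₁/V₂)^n = 36.0 kPa.
W = (P₁V₁−P₂V₂)/(n−1) = (437×43.5−36.0×241)/0.46 = 22500 J.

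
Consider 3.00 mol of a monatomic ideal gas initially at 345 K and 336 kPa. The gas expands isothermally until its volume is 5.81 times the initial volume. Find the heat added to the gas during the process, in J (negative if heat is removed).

V₁ = nRT₁/P₁ = 3.00×8.314×345/336 = 25.6 L.
Isothermal: T stays 345 K; PV = const ⇒ V₂ = 149 L, P₂ = 57.8 kPa.
ΔU = 0 (ideal gas, T constant).
W = nRT ln(V₂/V₁) = 3.00×8.314×345×ln(5.81) = 15100 J.
Q = ΔU + W = 15100 J.

15100 J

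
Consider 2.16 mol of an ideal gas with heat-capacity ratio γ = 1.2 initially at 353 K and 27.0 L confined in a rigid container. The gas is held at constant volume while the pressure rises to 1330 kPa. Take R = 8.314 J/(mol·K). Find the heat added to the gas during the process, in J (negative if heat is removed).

148000 J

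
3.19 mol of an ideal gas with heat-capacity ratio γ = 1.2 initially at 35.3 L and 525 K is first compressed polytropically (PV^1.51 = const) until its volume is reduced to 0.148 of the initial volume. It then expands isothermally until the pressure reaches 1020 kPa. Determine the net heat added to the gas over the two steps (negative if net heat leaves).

141000 J

P₁ = nRT₁/V₁ = 3.19×8.314×525/35.3 = 394 kPa.
Step 1 — Polytropic n=1.51: T₂ = T₁(V₁/V₂)^(n−1) = 525×(6.76)^0.51 = 1390 K; P₂ = P₁(V₁/V₂)^n = 7060 kPa.
W = (P₁V₁−P₂V₂)/(n−1) = (394×35.3−7060×5.22)/0.51 = -45000 J.
ΔU = nCvΔT = 3.19×41.6×(1390−525) = 115000 J.
Q = ΔU + W = 69800 J.
State after step 1: P = 7060 kPa, V = 5.22 L, T = 1390 K.
Step 2 — Isothermal: T stays 1390 K; PV = const ⇒ V₂ = 36.2 L, P₂ = 1020 kPa.
ΔU = 0 (ideal gas, T constant).
W = nRT ln(V₂/V₁) = 3.19×8.314×1390×ln(6.92) = 71400 J.
Q = ΔU + W = 71400 J.
Net over both steps: W = 26300 J, Q = 141000 J, ΔU = 115000 J.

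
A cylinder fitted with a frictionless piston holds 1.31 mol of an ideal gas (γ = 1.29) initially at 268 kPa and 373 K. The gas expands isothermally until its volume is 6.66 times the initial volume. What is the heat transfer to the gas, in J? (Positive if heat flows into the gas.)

7700 J

V₁ = nRT₁/P₁ = 1.31×8.314×373/268 = 15.2 L.
Isothermal: T stays 373 K; PV = const ⇒ V₂ = 101 L, P₂ = 40.2 kPa.
ΔU = 0 (ideal gas, T constant).
W = nRT ln(V₂/V₁) = 1.31×8.314×373×ln(6.66) = 7700 J.
Q = ΔU + W = 7700 J.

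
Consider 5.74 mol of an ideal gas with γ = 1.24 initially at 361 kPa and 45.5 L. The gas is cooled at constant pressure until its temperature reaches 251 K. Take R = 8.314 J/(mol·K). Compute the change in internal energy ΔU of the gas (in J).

-18500 J

T₁ = P₁V₁/(nR) = 361×45.5/(5.74×8.314) = 344 K.
Isobaric: P stays 361 kPa; V/T = const ⇒ T₂ = 251 K, V₂ = 33.2 L.
For an ideal gas ΔU = nCvΔT with Cv = R/(γ−1) = 34.6 J/(mol·K).
ΔU = 5.74×34.6×(251−344) = -18500 J.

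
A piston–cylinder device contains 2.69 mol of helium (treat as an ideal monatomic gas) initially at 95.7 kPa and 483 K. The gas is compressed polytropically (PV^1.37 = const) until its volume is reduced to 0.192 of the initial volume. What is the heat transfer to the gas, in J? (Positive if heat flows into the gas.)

V₁ = nRT₁/P₁ = 2.69×8.314×483/95.7 = 113 L.
Polytropic n=1.37: T₂ = T₁(V₁/V₂)^(n−1) = 483×(5.21)^0.37 = 889 K; P₂ = P₁(V₁/V₂)^n = 918 kPa.
W = (P₁V₁−P₂V₂)/(n−1) = (95.7×113−918×21.7)/0.37 = -24600 J.
ΔU = nCvΔT = 2.69×12.5×(889−483) = 13600 J.
Q = ΔU + W = -10900 J.

-10900 J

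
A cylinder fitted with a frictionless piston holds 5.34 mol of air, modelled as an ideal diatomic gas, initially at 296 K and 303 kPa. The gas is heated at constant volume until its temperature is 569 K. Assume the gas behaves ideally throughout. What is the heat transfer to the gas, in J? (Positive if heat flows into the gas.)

30300 J

V₁ = nRT₁/P₁ = 5.34×8.314×296/303 = 43.4 L.
Isochoric: V stays 43.4 L; P/T = const ⇒ T₂ = 569 K, P₂ = 582 kPa.
W = 0 (no volume change).
ΔU = nCvΔT = 5.34×20.8×(569−296) = 30300 J.
Q = ΔU = 30300 J.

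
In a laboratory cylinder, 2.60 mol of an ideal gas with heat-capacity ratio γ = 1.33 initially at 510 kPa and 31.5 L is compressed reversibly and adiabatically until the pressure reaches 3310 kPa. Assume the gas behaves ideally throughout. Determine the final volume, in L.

7.72 L

T₁ = P₁V₁/(nR) = 510×31.5/(2.60×8.314) = 743 K.
Adiabatic: T₂/T₁ = (P₂/P₁)^((γ−1)/γ) ⇒ T₂ = 743×(6.49)^0.248 = 1180 K; V₂ = 7.72 L.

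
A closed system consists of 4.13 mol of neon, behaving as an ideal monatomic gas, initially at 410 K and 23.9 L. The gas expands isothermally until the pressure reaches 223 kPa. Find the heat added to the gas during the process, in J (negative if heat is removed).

13700 J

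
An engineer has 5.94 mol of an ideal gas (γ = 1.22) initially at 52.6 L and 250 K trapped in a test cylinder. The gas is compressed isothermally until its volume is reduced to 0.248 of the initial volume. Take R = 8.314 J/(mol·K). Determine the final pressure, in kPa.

946 kPa

P₁ = nRT₁/V₁ = 5.94×8.314×250/52.6 = 235 kPa.
Isothermal: T stays 250 K; PV = const ⇒ V₂ = 13.0 L, P₂ = 946 kPa.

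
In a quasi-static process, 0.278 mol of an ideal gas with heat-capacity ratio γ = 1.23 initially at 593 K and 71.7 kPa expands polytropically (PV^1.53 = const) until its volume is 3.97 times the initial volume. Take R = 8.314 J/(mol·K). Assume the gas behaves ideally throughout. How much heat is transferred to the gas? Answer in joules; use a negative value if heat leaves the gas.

V₁ = nRT₁/P₁ = 0.278×8.314×593/71.7 = 19.1 L.
Polytropic n=1.53: T₂ = T₁(V₁/V₂)^(n−1) = 593×(0.252)^0.53 = 286 K; P₂ = P₁(V₁/V₂)^n = 8.70 kPa.
W = (P₁V₁−P₂V₂)/(n−1) = (71.7×19.1−8.70×75.9)/0.53 = 1340 J.
ΔU = nCvΔT = 0.278×36.1×(286−593) = -3090 J.
Q = ΔU + W = -1750 J.

-1750 J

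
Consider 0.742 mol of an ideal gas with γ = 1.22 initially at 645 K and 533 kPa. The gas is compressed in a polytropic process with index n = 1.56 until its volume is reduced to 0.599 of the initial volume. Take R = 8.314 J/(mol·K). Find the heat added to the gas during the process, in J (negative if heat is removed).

3650 J

V₁ = nRT₁/P₁ = 0.742×8.314×645/533 = 7.47 L.
Polytropic n=1.56: T₂ = T₁(V₁/V₂)^(n−1) = 645×(1.67)^0.56 = 859 K; P₂ = P₁(V₁/V₂)^n = 1190 kPa.
W = (P₁V₁−P₂V₂)/(n−1) = (533×7.47−1190×4.47)/0.56 = -2360 J.
ΔU = nCvΔT = 0.742×37.8×(859−645) = 6010 J.
Q = ΔU + W = 3650 J.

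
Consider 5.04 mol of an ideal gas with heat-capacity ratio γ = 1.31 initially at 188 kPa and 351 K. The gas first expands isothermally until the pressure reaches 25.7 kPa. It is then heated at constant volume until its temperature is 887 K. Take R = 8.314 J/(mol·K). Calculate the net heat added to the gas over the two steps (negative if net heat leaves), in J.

V₁ = nRT₁/P₁ = 5.04×8.314×351/188 = 78.2 L.
Step 1 — Isothermal: T stays 351 K; PV = const ⇒ V₂ = 572 L, P₂ = 25.7 kPa.
ΔU = 0 (ideal gas, T constant).
W = nRT ln(V₂/V₁) = 5.04×8.314×351×ln(7.32) = 29300 J.
Q = ΔU + W = 29300 J.
State after step 1: P = 25.7 kPa, V = 572 L, T = 351 K.
Step 2 — Isochoric: V stays 572 L; P/T = const ⇒ T₂ = 887 K, P₂ = 64.9 kPa.
W = 0 (no volume change).
ΔU = nCvΔT = 5.04×26.8×(887−351) = 72500 J.
Q = ΔU = 72500 J.
Net over both steps: W = 29300 J, Q = 102000 J, ΔU = 72500 J.

102000 J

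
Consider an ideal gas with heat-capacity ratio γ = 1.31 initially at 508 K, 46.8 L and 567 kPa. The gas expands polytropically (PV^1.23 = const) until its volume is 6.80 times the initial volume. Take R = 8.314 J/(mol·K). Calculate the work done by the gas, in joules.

41100 J

n = P₁V₁/(RT₁) = 567×46.8/(8.314×508) = 6.28 mol.
Polytropic n=1.23: T₂ = T₁(V₁/V₂)^(n−1) = 508×(0.147)^0.23 = 327 K; P₂ = P₁(V₁/V₂)^n = 53.7 kPa.
W = (P₁V₁−P₂V₂)/(n−1) = (567×46.8−53.7×318)/0.23 = 41100 J.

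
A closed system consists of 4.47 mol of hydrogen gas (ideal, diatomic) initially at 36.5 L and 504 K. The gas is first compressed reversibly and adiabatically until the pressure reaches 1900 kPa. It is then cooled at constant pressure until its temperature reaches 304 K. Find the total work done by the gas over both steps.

P₁ = nRT₁/V₁ = 4.47×8.314×504/36.5 = 513 kPa.
Step 1 — Adiabatic: T₂/T₁ = (P₂/P₁)^((γ−1)/γ) ⇒ T₂ = 504×(3.70)^0.286 = 733 K; V₂ = 14.3 L.
ΔU = nCvΔT = 4.47×20.8×(733−504) = 21200 J.
Q = 0 for an adiabatic process, so W = −ΔU = -21200 J.
State after step 1: P = 1900 kPa, V = 14.3 L, T = 733 K.
Step 2 — Isobaric: P stays 1900 kPa; V/T = const ⇒ T₂ = 304 K, V₂ = 5.95 L.
W = PΔV = 1900×(5.95−14.3) kPa·L = -15900 J.
ΔU = nCvΔT = 4.47×20.8×(304−733) = -39800 J.
Q = ΔU + W = nCpΔT = -55700 J.
Net over both steps: W = -37200 J, Q = -55700 J, ΔU = -18600 J.

-37200 J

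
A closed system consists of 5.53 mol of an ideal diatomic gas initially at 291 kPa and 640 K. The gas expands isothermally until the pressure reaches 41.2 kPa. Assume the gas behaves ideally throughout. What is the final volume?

714 L

V₁ = nRT₁/P₁ = 5.53×8.314×640/291 = 101 L.
Isothermal: T stays 640 K; PV = const ⇒ V₂ = 714 L, P₂ = 41.2 kPa.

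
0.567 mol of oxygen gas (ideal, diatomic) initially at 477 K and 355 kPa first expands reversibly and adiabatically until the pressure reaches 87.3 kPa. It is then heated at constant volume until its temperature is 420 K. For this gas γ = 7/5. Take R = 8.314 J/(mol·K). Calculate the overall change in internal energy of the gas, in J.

V₁ = nRT₁/P₁ = 0.567×8.314×477/355 = 6.33 L.
Step 1 — Adiabatic: T₂/T₁ = (P₂/P₁)^((γ−1)/γ) ⇒ T₂ = 477×(0.246)^0.286 = 319 K; V₂ = 17.3 L.
ΔU = nCvΔT = 0.567×20.8×(319−477) = -1860 J.
Q = 0 for an adiabatic process, so W = −ΔU = 1860 J.
State after step 1: P = 87.3 kPa, V = 17.3 L, T = 319 K.
Step 2 — Isochoric: V stays 17.3 L; P/T = const ⇒ T₂ = 420 K, P₂ = 115 kPa.
W = 0 (no volume change).
ΔU = nCvΔT = 0.567×20.8×(420−319) = 1180 J.
Q = ΔU = 1180 J.
Net over both steps: W = 1860 J, Q = 1180 J, ΔU = -672 J.

-672 J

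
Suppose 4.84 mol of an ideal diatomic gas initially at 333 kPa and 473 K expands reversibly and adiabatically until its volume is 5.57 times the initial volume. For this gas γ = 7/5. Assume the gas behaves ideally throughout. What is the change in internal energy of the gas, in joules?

-23600 J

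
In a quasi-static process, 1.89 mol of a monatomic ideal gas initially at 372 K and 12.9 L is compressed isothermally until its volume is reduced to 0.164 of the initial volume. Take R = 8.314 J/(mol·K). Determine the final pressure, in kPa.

P₁ = nRT₁/V₁ = 1.89×8.314×372/12.9 = 453 kPa.
Isothermal: T stays 372 K; PV = const ⇒ V₂ = 2.12 L, P₂ = 2760 kPa.

2760 kPa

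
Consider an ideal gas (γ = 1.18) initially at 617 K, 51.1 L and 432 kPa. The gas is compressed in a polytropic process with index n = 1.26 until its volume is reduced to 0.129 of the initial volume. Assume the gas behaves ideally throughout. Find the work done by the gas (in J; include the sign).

n = P₁V₁/(RT₁) = 432×51.1/(8.314×617) = 4.30 mol.
Polytropic n=1.26: T₂ = T₁(V₁/V₂)^(n−1) = 617×(7.75)^0.26 = 1050 K; P₂ = P₁(V₁/V₂)^n = 5700 kPa.
W = (P₁V₁−P₂V₂)/(n−1) = (432×51.1−5700×6.59)/0.26 = -59700 J.

-59700 J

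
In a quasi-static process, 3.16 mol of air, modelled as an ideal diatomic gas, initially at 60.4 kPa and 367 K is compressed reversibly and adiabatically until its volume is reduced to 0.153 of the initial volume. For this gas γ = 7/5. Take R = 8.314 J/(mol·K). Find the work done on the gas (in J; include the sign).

V₁ = nRT₁/P₁ = 3.16×8.314×367/60.4 = 160 L.
Adiabatic: TV^(γ−1) = const ⇒ T₂ = 367×(6.54)^0.400 = 778 K; PV^γ = const ⇒ P₂ = 837 kPa.
ΔU = nCvΔT = 3.16×20.8×(778−367) = 27000 J.
Q = 0 for an adiabatic process, so W = −ΔU = -27000 J.
Work done on the gas = −W_by = 27000 J.

27000 J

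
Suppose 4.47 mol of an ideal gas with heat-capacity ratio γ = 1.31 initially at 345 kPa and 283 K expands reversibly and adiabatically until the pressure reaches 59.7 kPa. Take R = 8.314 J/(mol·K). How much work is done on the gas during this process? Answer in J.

V₁ = nRT₁/P₁ = 4.47×8.314×283/345 = 30.5 L.
Adiabatic: T₂/T₁ = (P₂/P₁)^((γ−1)/γ) ⇒ T₂ = 283×(0.173)^0.237 = 187 K; V₂ = 116 L.
ΔU = nCvΔT = 4.47×26.8×(187−283) = -11500 J.
Q = 0 for an adiabatic process, so W = −ΔU = 11500 J.
Work done on the gas = −W_by = -11500 J.

-11500 J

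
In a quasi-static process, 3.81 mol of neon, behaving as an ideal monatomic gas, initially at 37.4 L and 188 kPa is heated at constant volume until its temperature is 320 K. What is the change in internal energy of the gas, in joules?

4660 J

T₁ = P₁V₁/(nR) = 188×37.4/(3.81×8.314) = 222 K.
Isochoric: V stays 37.4 L; P/T = const ⇒ T₂ = 320 K, P₂ = 271 kPa.
For an ideal gas ΔU = nCvΔT with Cv = (3/2)R = 12.5 J/(mol·K).
ΔU = 3.81×12.5×(320−222) = 4660 J.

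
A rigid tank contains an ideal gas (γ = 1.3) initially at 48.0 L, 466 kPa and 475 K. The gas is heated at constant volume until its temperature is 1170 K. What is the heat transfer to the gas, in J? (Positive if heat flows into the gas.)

109000 J

n = P₁V₁/(RT₁) = 466×48.0/(8.314×475) = 5.66 mol.
Isochoric: V stays 48.0 L; P/T = const ⇒ T₂ = 1170 K, P₂ = 1150 kPa.
W = 0 (no volume change).
ΔU = nCvΔT = 5.66×27.7×(1170−475) = 109000 J.
Q = ΔU = 109000 J.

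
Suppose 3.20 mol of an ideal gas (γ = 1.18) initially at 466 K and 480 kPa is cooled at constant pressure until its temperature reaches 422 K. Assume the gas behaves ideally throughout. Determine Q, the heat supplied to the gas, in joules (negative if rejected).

-7670 J

V₁ = nRT₁/P₁ = 3.20×8.314×466/480 = 25.8 L.
Isobaric: P stays 480 kPa; V/T = const ⇒ T₂ = 422 K, V₂ = 23.4 L.
W = PΔV = 480×(23.4−25.8) kPa·L = -1170 J.
ΔU = nCvΔT = 3.20×46.2×(422−466) = -6500 J.
Q = ΔU + W = nCpΔT = -7670 J.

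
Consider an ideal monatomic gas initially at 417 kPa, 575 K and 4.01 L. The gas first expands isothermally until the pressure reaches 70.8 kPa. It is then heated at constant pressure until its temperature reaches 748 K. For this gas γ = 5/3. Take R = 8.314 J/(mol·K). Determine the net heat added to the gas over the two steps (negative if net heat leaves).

4220 J

n = P₁V₁/(RT₁) = 417×4.01/(8.314×575) = 0.350 mol.
Step 1 — Isothermal: T stays 575 K; PV = const ⇒ V₂ = 23.6 L, P₂ = 70.8 kPa.
ΔU = 0 (ideal gas, T constant).
W = nRT ln(V₂/V₁) = 0.350×8.314×575×ln(5.89) = 2970 J.
Q = ΔU + W = 2970 J.
State after step 1: P = 70.8 kPa, V = 23.6 L, T = 575 K.
Step 2 — Isobaric: P stays 70.8 kPa; V/T = const ⇒ T₂ = 748 K, V₂ = 30.7 L.
W = PΔV = 70.8×(30.7−23.6) kPa·L = 503 J.
ΔU = nCvΔT = 0.350×12.5×(748−575) = 755 J.
Q = ΔU + W = nCpΔT = 1260 J.
Net over both steps: W = 3470 J, Q = 4220 J, ΔU = 755 J.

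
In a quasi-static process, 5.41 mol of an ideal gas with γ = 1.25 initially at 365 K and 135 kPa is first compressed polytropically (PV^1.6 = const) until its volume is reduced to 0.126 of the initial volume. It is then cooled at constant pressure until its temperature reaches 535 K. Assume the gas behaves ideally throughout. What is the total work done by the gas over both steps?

V₁ = nRT₁/P₁ = 5.41×8.314×365/135 = 122 L.
Step 1 — Polytropic n=1.6: T₂ = T₁(V₁/V₂)^(n−1) = 365×(7.94)^0.60 = 1260 K; P₂ = P₁(V₁/V₂)^n = 3710 kPa.
W = (P₁V₁−P₂V₂)/(n−1) = (135×122−3710×15.3)/0.60 = -67500 J.
ΔU = nCvΔT = 5.41×33.3×(1260−365) = 162000 J.
Q = ΔU + W = 94400 J.
State after step 1: P = 3710 kPa, V = 15.3 L, T = 1260 K.
Step 2 — Isobaric: P stays 3710 kPa; V/T = const ⇒ T₂ = 535 K, V₂ = 6.48 L.
W = PΔV = 3710×(6.48−15.3) kPa·L = -32800 J.
ΔU = nCvΔT = 5.41×33.3×(535−1260) = -131000 J.
Q = ΔU + W = nCpΔT = -164000 J.
Net over both steps: W = -100000 J, Q = -69700 J, ΔU = 30600 J.

-100000 J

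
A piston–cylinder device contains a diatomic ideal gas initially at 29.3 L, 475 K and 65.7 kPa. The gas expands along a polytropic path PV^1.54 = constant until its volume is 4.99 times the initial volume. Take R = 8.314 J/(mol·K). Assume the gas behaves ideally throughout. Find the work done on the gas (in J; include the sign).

n = P₁V₁/(RT₁) = 65.7×29.3/(8.314×475) = 0.487 mol.
Polytropic n=1.54: T₂ = T₁(V₁/V₂)^(n−1) = 475×(0.200)^0.54 = 199 K; P₂ = P₁(V₁/V₂)^n = 5.53 kPa.
W = (P₁V₁−P₂V₂)/(n−1) = (65.7×29.3−5.53×146)/0.54 = 2070 J.
Work done on the gas = −W_by = -2070 J.

-2070 J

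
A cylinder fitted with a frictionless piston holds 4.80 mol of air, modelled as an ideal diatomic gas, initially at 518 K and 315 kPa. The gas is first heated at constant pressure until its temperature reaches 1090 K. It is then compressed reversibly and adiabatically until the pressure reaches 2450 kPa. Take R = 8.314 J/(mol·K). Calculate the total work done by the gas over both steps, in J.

V₁ = nRT₁/P₁ = 4.80×8.314×518/315 = 65.6 L.
Step 1 — Isobaric: P stays 315 kPa; V/T = const ⇒ T₂ = 1090 K, V₂ = 138 L.
W = PΔV = 315×(138−65.6) kPa·L = 22800 J.
ΔU = nCvΔT = 4.80×20.8×(1090−518) = 57100 J.
Q = ΔU + W = nCpΔT = 79900 J.
State after step 1: P = 315 kPa, V = 138 L, T = 1090 K.
Step 2 — Adiabatic: T₂/T₁ = (P₂/P₁)^((γ−1)/γ) ⇒ T₂ = 1090×(7.78)^0.286 = 1960 K; V₂ = 31.9 L.
ΔU = nCvΔT = 4.80×20.8×(1960−1090) = 86700 J.
Q = 0 for an adiabatic process, so W = −ΔU = -86700 J.
Net over both steps: W = -63800 J, Q = 79900 J, ΔU = 144000 J.

-63800 J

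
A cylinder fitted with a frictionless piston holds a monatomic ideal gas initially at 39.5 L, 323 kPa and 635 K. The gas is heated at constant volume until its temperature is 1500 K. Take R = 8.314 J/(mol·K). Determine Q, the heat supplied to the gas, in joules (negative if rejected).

26100 J

n = P₁V₁/(RT₁) = 323×39.5/(8.314×635) = 2.42 mol.
Isochoric: V stays 39.5 L; P/T = const ⇒ T₂ = 1500 K, P₂ = 763 kPa.
W = 0 (no volume change).
ΔU = nCvΔT = 2.42×12.5×(1500−635) = 26100 J.
Q = ΔU = 26100 J.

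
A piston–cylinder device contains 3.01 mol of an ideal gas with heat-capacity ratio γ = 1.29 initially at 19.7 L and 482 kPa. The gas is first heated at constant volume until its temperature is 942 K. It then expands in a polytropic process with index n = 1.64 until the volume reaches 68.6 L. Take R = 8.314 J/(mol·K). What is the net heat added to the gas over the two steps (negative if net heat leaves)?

T₁ = P₁V₁/(nR) = 482×19.7/(3.01×8.314) = 379 K.
Step 1 — Isochoric: V stays 19.7 L; P/T = const ⇒ T₂ = 942 K, P₂ = 1200 kPa.
W = 0 (no volume change).
ΔU = nCvΔT = 3.01×28.7×(942−379) = 48500 J.
Q = ΔU = 48500 J.
State after step 1: P = 1200 kPa, V = 19.7 L, T = 942 K.
Step 2 — Polytropic n=1.64: T₂ = T₁(V₁/V₂)^(n−1) = 942×(0.287)^0.64 = 424 K; P₂ = P₁(V₁/V₂)^n = 155 kPa.
W = (P₁V₁−P₂V₂)/(n−1) = (1200×19.7−155×68.6)/0.64 = 20300 J.
ΔU = nCvΔT = 3.01×28.7×(424−942) = -44700 J.
Q = ΔU + W = -24500 J.
Net over both steps: W = 20300 J, Q = 24100 J, ΔU = 3840 J.

24100 J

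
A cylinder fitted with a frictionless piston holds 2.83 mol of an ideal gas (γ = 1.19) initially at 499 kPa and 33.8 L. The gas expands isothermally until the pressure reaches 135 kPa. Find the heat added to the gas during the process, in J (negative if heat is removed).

22000 J

T₁ = P₁V₁/(nR) = 499×33.8/(2.83×8.314) = 717 K.
Isothermal: T stays 717 K; PV = const ⇒ V₂ = 125 L, P₂ = 135 kPa.
ΔU = 0 (ideal gas, T constant).
W = nRT ln(V₂/V₁) = 2.83×8.314×717×ln(3.70) = 22000 J.
Q = ΔU + W = 22000 J.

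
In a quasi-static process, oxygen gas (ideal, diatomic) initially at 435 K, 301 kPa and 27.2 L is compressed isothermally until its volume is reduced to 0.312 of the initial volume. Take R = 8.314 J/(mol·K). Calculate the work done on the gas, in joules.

9540 J

n = P₁V₁/(RT₁) = 301×27.2/(8.314×435) = 2.26 mol.
Isothermal: T stays 435 K; PV = const ⇒ V₂ = 8.49 L, P₂ = 965 kPa.
W = nRT ln(V₂/V₁) = 2.26×8.314×435×ln(0.312) = -9540 J.
Work done on the gas = −W_by = 9540 J.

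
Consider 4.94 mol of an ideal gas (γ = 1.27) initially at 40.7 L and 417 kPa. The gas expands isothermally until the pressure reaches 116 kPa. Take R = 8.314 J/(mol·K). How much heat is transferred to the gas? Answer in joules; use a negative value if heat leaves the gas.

T₁ = P₁V₁/(nR) = 417×40.7/(4.94×8.314) = 413 K.
Isothermal: T stays 413 K; PV = const ⇒ V₂ = 146 L, P₂ = 116 kPa.
ΔU = 0 (ideal gas, T constant).
W = nRT ln(V₂/V₁) = 4.94×8.314×413×ln(3.59) = 21700 J.
Q = ΔU + W = 21700 J.

21700 J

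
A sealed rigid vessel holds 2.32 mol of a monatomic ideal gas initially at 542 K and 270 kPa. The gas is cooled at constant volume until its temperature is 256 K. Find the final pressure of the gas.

V₁ = nRT₁/P₁ = 2.32×8.314×542/270 = 38.7 L.
Isochoric: V stays 38.7 L; P/T = const ⇒ T₂ = 256 K, P₂ = 128 kPa.

128 kPa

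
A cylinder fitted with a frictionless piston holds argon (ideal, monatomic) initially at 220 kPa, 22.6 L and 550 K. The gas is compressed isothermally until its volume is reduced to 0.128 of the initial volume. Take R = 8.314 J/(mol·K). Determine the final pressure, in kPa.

Isothermal: T stays 550 K; PV = const ⇒ V₂ = 2.89 L, P₂ = 1720 kPa.

1720 kPa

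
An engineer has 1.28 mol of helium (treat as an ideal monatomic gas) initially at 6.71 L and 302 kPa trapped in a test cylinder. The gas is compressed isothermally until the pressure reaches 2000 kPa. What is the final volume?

1.01 L

T₁ = P₁V₁/(nR) = 302×6.71/(1.28×8.314) = 190 K.
Isothermal: T stays 190 K; PV = const ⇒ V₂ = 1.01 L, P₂ = 2000 kPa.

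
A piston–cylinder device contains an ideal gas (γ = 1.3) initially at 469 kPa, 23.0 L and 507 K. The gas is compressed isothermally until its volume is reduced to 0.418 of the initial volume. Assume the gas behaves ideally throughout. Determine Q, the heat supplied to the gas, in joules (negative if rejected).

-9410 J

n = P₁V₁/(RT₁) = 469×23.0/(8.314×507) = 2.56 mol.
Isothermal: T stays 507 K; PV = const ⇒ V₂ = 9.61 L, P₂ = 1120 kPa.
ΔU = 0 (ideal gas, T constant).
W = nRT ln(V₂/V₁) = 2.56×8.314×507×ln(0.418) = -9410 J.
Q = ΔU + W = -9410 J.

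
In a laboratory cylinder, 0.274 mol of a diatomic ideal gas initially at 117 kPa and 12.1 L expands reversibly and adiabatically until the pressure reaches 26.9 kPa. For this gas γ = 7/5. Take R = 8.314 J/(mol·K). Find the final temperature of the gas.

408 K

T₁ = P₁V₁/(nR) = 117×12.1/(0.274×8.314) = 621 K.
Adiabatic: T₂/T₁ = (P₂/P₁)^((γ−1)/γ) ⇒ T₂ = 621×(0.230)^0.286 = 408 K; V₂ = 34.6 L.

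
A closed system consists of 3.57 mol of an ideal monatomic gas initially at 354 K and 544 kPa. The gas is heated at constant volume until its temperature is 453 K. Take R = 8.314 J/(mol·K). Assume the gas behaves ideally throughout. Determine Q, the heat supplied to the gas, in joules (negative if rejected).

V₁ = nRT₁/P₁ = 3.57×8.314×354/544 = 19.3 L.
Isochoric: V stays 19.3 L; P/T = const ⇒ T₂ = 453 K, P₂ = 696 kPa.
W = 0 (no volume change).
ΔU = nCvΔT = 3.57×12.5×(453−354) = 4410 J.
Q = ΔU = 4410 J.

4410 J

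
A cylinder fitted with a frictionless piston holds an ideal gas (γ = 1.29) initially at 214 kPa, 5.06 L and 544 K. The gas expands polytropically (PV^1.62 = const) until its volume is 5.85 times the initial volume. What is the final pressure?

12.2 kPa

Polytropic n=1.62: T₂ = T₁(V₁/V₂)^(n−1) = 544×(0.171)^0.62 = 182 K; P₂ = P₁(V₁/V₂)^n = 12.2 kPa.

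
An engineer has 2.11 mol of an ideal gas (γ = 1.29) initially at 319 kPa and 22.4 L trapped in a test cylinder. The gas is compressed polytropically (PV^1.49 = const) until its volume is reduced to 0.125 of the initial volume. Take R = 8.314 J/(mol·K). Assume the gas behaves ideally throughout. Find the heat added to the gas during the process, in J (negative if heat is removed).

17800 J

T₁ = P₁V₁/(nR) = 319×22.4/(2.11×8.314) = 407 K.
Polytropic n=1.49: T₂ = T₁(V₁/V₂)^(n−1) = 407×(8.00)^0.49 = 1130 K; P₂ = P₁(V₁/V₂)^n = 7070 kPa.
W = (P₁V₁−P₂V₂)/(n−1) = (319×22.4−7070×2.80)/0.49 = -25800 J.
ΔU = nCvΔT = 2.11×28.7×(1130−407) = 43600 J.
Q = ΔU + W = 17800 J.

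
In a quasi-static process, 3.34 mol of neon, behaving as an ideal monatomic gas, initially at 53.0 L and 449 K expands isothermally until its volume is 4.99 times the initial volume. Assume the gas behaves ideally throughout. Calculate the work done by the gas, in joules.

20000 J

P₁ = nRT₁/V₁ = 3.34×8.314×449/53.0 = 235 kPa.
Isothermal: T stays 449 K; PV = const ⇒ V₂ = 264 L, P₂ = 47.1 kPa.
W = nRT ln(V₂/V₁) = 3.34×8.314×449×ln(4.99) = 20000 J.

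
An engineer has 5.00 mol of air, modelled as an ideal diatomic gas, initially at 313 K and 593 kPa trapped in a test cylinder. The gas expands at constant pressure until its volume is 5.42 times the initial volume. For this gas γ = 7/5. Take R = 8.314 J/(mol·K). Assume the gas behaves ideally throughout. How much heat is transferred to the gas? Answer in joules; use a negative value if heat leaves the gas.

201000 J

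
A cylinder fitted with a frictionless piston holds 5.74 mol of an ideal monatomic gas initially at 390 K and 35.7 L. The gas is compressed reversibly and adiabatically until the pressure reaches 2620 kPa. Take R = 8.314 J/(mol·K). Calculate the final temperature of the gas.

744 K

P₁ = nRT₁/V₁ = 5.74×8.314×390/35.7 = 521 kPa.
Adiabatic: T₂/T₁ = (P₂/P₁)^((γ−1)/γ) ⇒ T₂ = 390×(5.03)^0.400 = 744 K; V₂ = 13.6 L.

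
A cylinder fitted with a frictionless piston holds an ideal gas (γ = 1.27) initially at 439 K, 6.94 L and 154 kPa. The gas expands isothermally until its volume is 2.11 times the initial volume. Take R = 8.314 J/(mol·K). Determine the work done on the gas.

n = P₁V₁/(RT₁) = 154×6.94/(8.314×439) = 0.293 mol.
Isothermal: T stays 439 K; PV = const ⇒ V₂ = 14.6 L, P₂ = 73.0 kPa.
W = nRT ln(V₂/V₁) = 0.293×8.314×439×ln(2.11) = 798 J.
Work done on the gas = −W_by = -798 J.

-798 J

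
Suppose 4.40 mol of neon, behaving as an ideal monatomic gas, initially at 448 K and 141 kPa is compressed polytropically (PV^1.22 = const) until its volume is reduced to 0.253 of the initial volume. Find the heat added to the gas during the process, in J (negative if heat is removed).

-17600 J

V₁ = nRT₁/P₁ = 4.40×8.314×448/141 = 116 L.
Polytropic n=1.22: T₂ = T₁(V₁/V₂)^(n−1) = 448×(3.95)^0.22 = 606 K; P₂ = P₁(V₁/V₂)^n = 754 kPa.
W = (P₁V₁−P₂V₂)/(n−1) = (141×116−754×29.4)/0.22 = -26300 J.
ΔU = nCvΔT = 4.40×12.5×(606−448) = 8680 J.
Q = ΔU + W = -17600 J.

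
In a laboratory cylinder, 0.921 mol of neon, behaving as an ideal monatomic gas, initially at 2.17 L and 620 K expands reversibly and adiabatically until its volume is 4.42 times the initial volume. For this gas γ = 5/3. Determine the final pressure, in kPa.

184 kPa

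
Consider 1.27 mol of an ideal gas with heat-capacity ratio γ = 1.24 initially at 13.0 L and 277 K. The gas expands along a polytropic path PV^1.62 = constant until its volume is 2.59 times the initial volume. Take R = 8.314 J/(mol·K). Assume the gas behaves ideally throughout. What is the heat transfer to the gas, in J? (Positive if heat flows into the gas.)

P₁ = nRT₁/V₁ = 1.27×8.314×277/13.0 = 225 kPa.
Polytropic n=1.62: T₂ = T₁(V₁/V₂)^(n−1) = 277×(0.386)^0.62 = 154 K; P₂ = P₁(V₁/V₂)^n = 48.2 kPa.
W = (P₁V₁−P₂V₂)/(n−1) = (225×13.0−48.2×33.7)/0.62 = 2100 J.
ΔU = nCvΔT = 1.27×34.6×(154−277) = -5430 J.
Q = ΔU + W = -3330 J.

-3330 J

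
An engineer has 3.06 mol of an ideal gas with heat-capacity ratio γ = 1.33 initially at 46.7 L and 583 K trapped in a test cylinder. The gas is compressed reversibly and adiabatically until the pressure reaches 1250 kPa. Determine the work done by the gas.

P₁ = nRT₁/V₁ = 3.06×8.314×583/46.7 = 318 kPa.
Adiabatic: T₂/T₁ = (P₂/P₁)^((γ−1)/γ) ⇒ T₂ = 583×(3.94)^0.248 = 819 K; V₂ = 16.7 L.
ΔU = nCvΔT = 3.06×25.2×(819−583) = 18200 J.
Q = 0 for an adiabatic process, so W = −ΔU = -18200 J.

-18200 J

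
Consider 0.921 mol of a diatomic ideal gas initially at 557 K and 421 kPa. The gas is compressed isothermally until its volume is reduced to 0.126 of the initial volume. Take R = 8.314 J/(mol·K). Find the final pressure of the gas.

3340 kPa

V₁ = nRT₁/P₁ = 0.921×8.314×557/421 = 10.1 L.
Isothermal: T stays 557 K; PV = const ⇒ V₂ = 1.28 L, P₂ = 3340 kPa.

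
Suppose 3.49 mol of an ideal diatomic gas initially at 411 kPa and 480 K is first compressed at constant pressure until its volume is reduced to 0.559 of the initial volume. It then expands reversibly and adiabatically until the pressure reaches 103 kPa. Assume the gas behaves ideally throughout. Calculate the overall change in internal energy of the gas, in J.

V₁ = nRT₁/P₁ = 3.49×8.314×480/411 = 33.9 L.
Step 1 — Isobaric: P stays 411 kPa; V/T = const ⇒ T₂ = 268 K, V₂ = 18.9 L.
W = PΔV = 411×(18.9−33.9) kPa·L = -6140 J.
ΔU = nCvΔT = 3.49×20.8×(268−480) = -15400 J.
Q = ΔU + W = nCpΔT = -21500 J.
State after step 1: P = 411 kPa, V = 18.9 L, T = 268 K.
Step 2 — Adiabatic: T₂/T₁ = (P₂/P₁)^((γ−1)/γ) ⇒ T₂ = 268×(0.251)^0.286 = 181 K; V₂ = 50.9 L.
ΔU = nCvΔT = 3.49×20.8×(181−268) = -6360 J.
Q = 0 for an adiabatic process, so W = −ΔU = 6360 J.
Net over both steps: W = 214 J, Q = -21500 J, ΔU = -21700 J.

-21700 J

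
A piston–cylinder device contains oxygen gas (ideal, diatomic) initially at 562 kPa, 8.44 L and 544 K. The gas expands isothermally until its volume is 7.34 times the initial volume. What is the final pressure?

76.6 kPa

Isothermal: T stays 544 K; PV = const ⇒ V₂ = 61.9 L, P₂ = 76.6 kPa.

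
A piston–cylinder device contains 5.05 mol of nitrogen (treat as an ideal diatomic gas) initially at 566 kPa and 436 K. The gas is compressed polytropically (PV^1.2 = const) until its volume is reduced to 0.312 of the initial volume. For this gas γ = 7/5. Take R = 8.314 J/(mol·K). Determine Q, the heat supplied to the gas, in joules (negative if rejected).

V₁ = nRT₁/P₁ = 5.05×8.314×436/566 = 32.3 L.
Polytropic n=1.2: T₂ = T₁(V₁/V₂)^(n−1) = 436×(3.21)^0.20 = 550 K; P₂ = P₁(V₁/V₂)^n = 2290 kPa.
W = (P₁V₁−P₂V₂)/(n−1) = (566×32.3−2290×10.1)/0.20 = -24000 J.
ΔU = nCvΔT = 5.05×20.8×(550−436) = 12000 J.
Q = ΔU + W = -12000 J.

-12000 J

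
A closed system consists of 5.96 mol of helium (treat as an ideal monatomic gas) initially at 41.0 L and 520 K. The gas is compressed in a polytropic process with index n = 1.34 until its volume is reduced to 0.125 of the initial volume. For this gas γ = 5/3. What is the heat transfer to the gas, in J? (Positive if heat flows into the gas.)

P₁ = nRT₁/V₁ = 5.96×8.314×520/41.0 = 628 kPa.
Polytropic n=1.34: T₂ = T₁(V₁/V₂)^(n−1) = 520×(8.00)^0.34 = 1050 K; P₂ = P₁(V₁/V₂)^n = 10200 kPa.
W = (P₁V₁−P₂V₂)/(n−1) = (628×41.0−10200×5.12)/0.34 = -77900 J.
ΔU = nCvΔT = 5.96×12.5×(1050−520) = 39700 J.
Q = ΔU + W = -38200 J.

-38200 J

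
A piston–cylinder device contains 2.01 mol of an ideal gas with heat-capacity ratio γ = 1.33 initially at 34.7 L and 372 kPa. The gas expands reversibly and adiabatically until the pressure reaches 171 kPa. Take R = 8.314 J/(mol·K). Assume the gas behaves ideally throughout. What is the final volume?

T₁ = P₁V₁/(nR) = 372×34.7/(2.01×8.314) = 772 K.
Adiabatic: T₂/T₁ = (P₂/P₁)^((γ−1)/γ) ⇒ T₂ = 772×(0.460)^0.248 = 637 K; V₂ = 62.2 L.

62.2 L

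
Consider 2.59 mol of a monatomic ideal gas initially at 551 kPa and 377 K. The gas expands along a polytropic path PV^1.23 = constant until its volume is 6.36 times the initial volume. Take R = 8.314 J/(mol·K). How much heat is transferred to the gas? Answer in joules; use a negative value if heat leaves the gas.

8010 J

V₁ = nRT₁/P₁ = 2.59×8.314×377/551 = 14.7 L.
Polytropic n=1.23: T₂ = T₁(V₁/V₂)^(n−1) = 377×(0.157)^0.23 = 246 K; P₂ = P₁(V₁/V₂)^n = 56.6 kPa.
W = (P₁V₁−P₂V₂)/(n−1) = (551×14.7−56.6×93.7)/0.23 = 12200 J.
ΔU = nCvΔT = 2.59×12.5×(246−377) = -4220 J.
Q = ΔU + W = 8010 J.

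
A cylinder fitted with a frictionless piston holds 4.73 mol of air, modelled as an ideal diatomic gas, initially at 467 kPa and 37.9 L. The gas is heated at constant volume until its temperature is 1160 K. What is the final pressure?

T₁ = P₁V₁/(nR) = 467×37.9/(4.73×8.314) = 450 K.
Isochoric: V stays 37.9 L; P/T = const ⇒ T₂ = 1160 K, P₂ = 1200 kPa.

1200 kPa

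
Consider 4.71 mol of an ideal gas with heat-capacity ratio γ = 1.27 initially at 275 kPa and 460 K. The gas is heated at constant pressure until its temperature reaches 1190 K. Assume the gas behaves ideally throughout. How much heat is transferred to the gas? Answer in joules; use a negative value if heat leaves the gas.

134000 J

V₁ = nRT₁/P₁ = 4.71×8.314×460/275 = 65.5 L.
Isobaric: P stays 275 kPa; V/T = const ⇒ T₂ = 1190 K, V₂ = 169 L.
W = PΔV = 275×(169−65.5) kPa·L = 28600 J.
ΔU = nCvΔT = 4.71×30.8×(1190−460) = 106000 J.
Q = ΔU + W = nCpΔT = 134000 J.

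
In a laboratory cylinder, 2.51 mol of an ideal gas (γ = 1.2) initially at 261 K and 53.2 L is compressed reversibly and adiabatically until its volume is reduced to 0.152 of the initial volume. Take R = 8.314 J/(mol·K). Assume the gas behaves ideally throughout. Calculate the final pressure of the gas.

982 kPa

P₁ = nRT₁/V₁ = 2.51×8.314×261/53.2 = 102 kPa.
Adiabatic: TV^(γ−1) = const ⇒ T₂ = 261×(6.58)^0.200 = 380 K; PV^γ = const ⇒ P₂ = 982 kPa.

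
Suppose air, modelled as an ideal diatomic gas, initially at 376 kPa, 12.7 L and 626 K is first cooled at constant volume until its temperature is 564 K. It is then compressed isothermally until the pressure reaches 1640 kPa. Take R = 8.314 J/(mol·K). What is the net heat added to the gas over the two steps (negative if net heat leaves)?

n = P₁V₁/(RT₁) = 376×12.7/(8.314×626) = 0.918 mol.
Step 1 — Isochoric: V stays 12.7 L; P/T = const ⇒ T₂ = 564 K, P₂ = 339 kPa.
W = 0 (no volume change).
ΔU = nCvΔT = 0.918×20.8×(564−626) = -1180 J.
Q = ΔU = -1180 J.
State after step 1: P = 339 kPa, V = 12.7 L, T = 564 K.
Step 2 — Isothermal: T stays 564 K; PV = const ⇒ V₂ = 2.62 L, P₂ = 1640 kPa.
ΔU = 0 (ideal gas, T constant).
W = nRT ln(V₂/V₁) = 0.918×8.314×564×ln(0.207) = -6790 J.
Q = ΔU + W = -6790 J.
Net over both steps: W = -6790 J, Q = -7970 J, ΔU = -1180 J.

-7970 J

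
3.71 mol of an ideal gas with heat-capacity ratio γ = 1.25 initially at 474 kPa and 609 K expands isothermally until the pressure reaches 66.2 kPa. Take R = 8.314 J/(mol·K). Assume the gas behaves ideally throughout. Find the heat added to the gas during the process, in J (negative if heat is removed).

V₁ = nRT₁/P₁ = 3.71×8.314×609/474 = 39.6 L.
Isothermal: T stays 609 K; PV = const ⇒ V₂ = 284 L, P₂ = 66.2 kPa.
ΔU = 0 (ideal gas, T constant).
W = nRT ln(V₂/V₁) = 3.71×8.314×609×ln(7.16) = 37000 J.
Q = ΔU + W = 37000 J.

37000 J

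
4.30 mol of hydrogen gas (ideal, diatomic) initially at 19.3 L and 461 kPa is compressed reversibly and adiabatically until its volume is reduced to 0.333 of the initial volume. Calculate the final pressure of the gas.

T₁ = P₁V₁/(nR) = 461×19.3/(4.30×8.314) = 249 K.
Adiabatic: TV^(γ−1) = const ⇒ T₂ = 249×(3.00)^0.400 = 386 K; PV^γ = const ⇒ P₂ = 2150 kPa.

2150 kPa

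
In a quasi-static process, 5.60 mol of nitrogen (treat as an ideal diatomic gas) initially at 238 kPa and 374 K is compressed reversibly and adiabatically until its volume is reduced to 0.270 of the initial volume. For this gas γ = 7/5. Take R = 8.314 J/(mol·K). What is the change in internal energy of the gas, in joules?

V₁ = nRT₁/P₁ = 5.60×8.314×374/238 = 73.2 L.
Adiabatic: TV^(γ−1) = const ⇒ T₂ = 374×(3.70)^0.400 = 631 K; PV^γ = const ⇒ P₂ = 1490 kPa.
For an ideal gas ΔU = nCvΔT with Cv = (5/2)R = 20.8 J/(mol·K).
ΔU = 5.60×20.8×(631−374) = 30000 J.

30000 J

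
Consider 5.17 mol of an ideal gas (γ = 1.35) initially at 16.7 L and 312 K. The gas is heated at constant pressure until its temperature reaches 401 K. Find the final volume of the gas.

P₁ = nRT₁/V₁ = 5.17×8.314×312/16.7 = 803 kPa.
Isobaric: P stays 803 kPa; V/T = const ⇒ T₂ = 401 K, V₂ = 21.5 L.

21.5 L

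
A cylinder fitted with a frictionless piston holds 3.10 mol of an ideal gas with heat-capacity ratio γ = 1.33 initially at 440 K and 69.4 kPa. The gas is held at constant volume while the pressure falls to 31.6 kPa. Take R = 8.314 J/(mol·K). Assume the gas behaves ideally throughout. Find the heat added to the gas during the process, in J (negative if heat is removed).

V₁ = nRT₁/P₁ = 3.10×8.314×440/69.4 = 163 L.
Isochoric: V stays 163 L; P/T = const ⇒ T₂ = 200 K, P₂ = 31.6 kPa.
W = 0 (no volume change).
ΔU = nCvΔT = 3.10×25.2×(200−440) = -18700 J.
Q = ΔU = -18700 J.

-18700 J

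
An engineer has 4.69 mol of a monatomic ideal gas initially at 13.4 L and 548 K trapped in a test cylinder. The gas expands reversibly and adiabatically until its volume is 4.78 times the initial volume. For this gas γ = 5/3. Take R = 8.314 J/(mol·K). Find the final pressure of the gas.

P₁ = nRT₁/V₁ = 4.69×8.314×548/13.4 = 1590 kPa.
Adiabatic: TV^(γ−1) = const ⇒ T₂ = 548×(0.209)^0.667 = 193 K; PV^γ = const ⇒ P₂ = 118 kPa.

118 kPa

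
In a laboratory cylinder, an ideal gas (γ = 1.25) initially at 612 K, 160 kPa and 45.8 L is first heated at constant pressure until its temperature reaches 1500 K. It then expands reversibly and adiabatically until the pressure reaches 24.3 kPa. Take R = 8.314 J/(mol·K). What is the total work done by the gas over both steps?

n = P₁V₁/(RT₁) = 160×45.8/(8.314×612) = 1.44 mol.
Step 1 — Isobaric: P stays 160 kPa; V/T = const ⇒ T₂ = 1500 K, V₂ = 112 L.
W = PΔV = 160×(112−45.8) kPa·L = 10600 J.
ΔU = nCvΔT = 1.44×33.3×(1500−612) = 42500 J.
Q = ΔU + W = nCpΔT = 53200 J.
State after step 1: P = 160 kPa, V = 112 L, T = 1500 K.
Step 2 — Adiabatic: T₂/T₁ = (P₂/P₁)^((γ−1)/γ) ⇒ T₂ = 1500×(0.152)^0.200 = 1030 K; V₂ = 507 L.
ΔU = nCvΔT = 1.44×33.3×(1030−1500) = -22600 J.
Q = 0 for an adiabatic process, so W = −ΔU = 22600 J.
Net over both steps: W = 33200 J, Q = 53200 J, ΔU = 20000 J.

33200 J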